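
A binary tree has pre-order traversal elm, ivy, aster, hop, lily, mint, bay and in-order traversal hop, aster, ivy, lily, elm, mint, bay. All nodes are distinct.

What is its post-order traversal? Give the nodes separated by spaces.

The first element of pre-order is the root; it splits in-order into left and right subtrees.
Root elm: left subtree has 4 nodes {hop, aster, ivy, lily}, right has 2 {mint, bay}.
  Root ivy: left subtree has 2 nodes {hop, aster}, right has 1 {lily}.
    Root aster: left subtree has 1 node {hop}, right has 0 { }.
  Root mint: left subtree has 0 nodes { }, right has 1 {bay}.

hop aster lily ivy bay mint elm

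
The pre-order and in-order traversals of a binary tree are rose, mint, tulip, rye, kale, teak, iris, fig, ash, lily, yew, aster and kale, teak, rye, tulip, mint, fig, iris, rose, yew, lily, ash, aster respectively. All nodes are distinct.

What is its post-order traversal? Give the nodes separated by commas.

teak, kale, rye, tulip, fig, iris, mint, yew, lily, aster, ash, rose

The first element of pre-order is the root; it splits in-order into left and right subtrees.
Root rose: left subtree has 7 nodes {kale, teak, rye, tulip, mint, fig, iris}, right has 4 {yew, lily, ash, aster}.
  Root mint: left subtree has 4 nodes {kale, teak, rye, tulip}, right has 2 {fig, iris}.
    Root tulip: left subtree has 3 nodes {kale, teak, rye}, right has 0 { }.
      Root rye: left subtree has 2 nodes {kale, teak}, right has 0 { }.
        Root kale: left subtree has 0 nodes { }, right has 1 {teak}.
    Root iris: left subtree has 1 node {fig}, right has 0 { }.
  Root ash: left subtree has 2 nodes {yew, lily}, right has 1 {aster}.
    Root lily: left subtree has 1 node {yew}, right has 0 { }.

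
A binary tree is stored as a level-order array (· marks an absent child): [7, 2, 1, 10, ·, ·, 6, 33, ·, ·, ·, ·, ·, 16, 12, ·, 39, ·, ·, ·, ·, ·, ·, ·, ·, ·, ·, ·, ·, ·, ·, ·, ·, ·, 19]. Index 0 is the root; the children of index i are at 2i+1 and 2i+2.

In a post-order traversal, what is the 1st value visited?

Post-order visits the left subtree, then the right subtree, then the node.
At 7: go left to 2.
  At 2: go left to 10.
    At 10: go left to 33.
      At 33: no left child.
      At 33: go right to 39.
        At 39: no left child.
        At 39: go right to 19.
          19 is a leaf — visit 19.
        Visit 39.
      Visit 33.
    At 10: no right child.
    Visit 10.
  At 2: no right child.
  Visit 2.
At 7: go right to 1.
  At 1: no left child.
  At 1: go right to 6.
    At 6: go left to 16.
      16 is a leaf — visit 16.
    At 6: go right to 12.
      12 is a leaf — visit 12.
    Visit 6.
  Visit 1.
Visit 7.
Full post-order sequence: 19, 39, 33, 10, 2, 16, 12, 6, 1, 7.

19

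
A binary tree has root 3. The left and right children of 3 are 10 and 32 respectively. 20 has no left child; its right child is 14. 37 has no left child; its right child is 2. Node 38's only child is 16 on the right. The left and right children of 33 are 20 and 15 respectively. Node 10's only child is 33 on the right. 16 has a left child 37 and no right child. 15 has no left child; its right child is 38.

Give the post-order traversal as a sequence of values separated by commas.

14, 20, 2, 37, 16, 38, 15, 33, 10, 32, 3

Post-order visits the left subtree, then the right subtree, then the node.
At 3: go left to 10.
  At 10: no left child.
  At 10: go right to 33.
    At 33: go left to 20.
      At 20: no left child.
      At 20: go right to 14.
        14 is a leaf — visit 14.
      Visit 20.
    At 33: go right to 15.
      At 15: no left child.
      At 15: go right to 38.
        At 38: no left child.
        At 38: go right to 16.
          At 16: go left to 37.
            At 37: no left child.
            At 37: go right to 2.
              2 is a leaf — visit 2.
            Visit 37.
          At 16: no right child.
          Visit 16.
        Visit 38.
      Visit 15.
    Visit 33.
  Visit 10.
At 3: go right to 32.
  32 is a leaf — visit 32.
Visit 3.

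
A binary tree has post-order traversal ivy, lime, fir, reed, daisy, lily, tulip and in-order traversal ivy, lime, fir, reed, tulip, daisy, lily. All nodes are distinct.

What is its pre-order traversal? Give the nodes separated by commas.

tulip, reed, fir, lime, ivy, lily, daisy

The last element of post-order is the root; it splits in-order into left and right subtrees.
Root tulip: left subtree has 4 nodes {ivy, lime, fir, reed}, right has 2 {daisy, lily}.
  Root reed: left subtree has 3 nodes {ivy, lime, fir}, right has 0 { }.
    Root fir: left subtree has 2 nodes {ivy, lime}, right has 0 { }.
      Root lime: left subtree has 1 node {ivy}, right has 0 { }.
  Root lily: left subtree has 1 node {daisy}, right has 0 { }.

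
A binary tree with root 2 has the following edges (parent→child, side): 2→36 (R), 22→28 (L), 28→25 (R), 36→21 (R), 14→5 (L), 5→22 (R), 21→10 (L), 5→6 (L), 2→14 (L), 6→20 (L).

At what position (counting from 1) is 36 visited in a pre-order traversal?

9

Pre-order visits the node, then its left subtree, then its right subtree.
Visit 2.
At 2: go left to 14.
  Visit 14.
  At 14: go left to 5.
    Visit 5.
    At 5: go left to 6.
      Visit 6.
      At 6: go left to 20.
        20 is a leaf — visit 20.
      At 6: no right child.
    At 5: go right to 22.
      Visit 22.
      At 22: go left to 28.
        Visit 28.
        At 28: no left child.
        At 28: go right to 25.
          25 is a leaf — visit 25.
      At 22: no right child.
  At 14: no right child.
At 2: go right to 36.
  Visit 36.
  At 36: no left child.
  At 36: go right to 21.
    Visit 21.
    At 21: go left to 10.
      10 is a leaf — visit 10.
    At 21: no right child.
Full pre-order sequence: 2, 14, 5, 6, 20, 22, 28, 25, 36, 21, 10.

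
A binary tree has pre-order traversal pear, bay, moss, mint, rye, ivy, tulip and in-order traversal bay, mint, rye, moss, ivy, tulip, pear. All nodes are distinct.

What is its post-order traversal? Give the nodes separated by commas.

rye, mint, tulip, ivy, moss, bay, pear

The first element of pre-order is the root; it splits in-order into left and right subtrees.
Root pear: left subtree has 6 nodes {bay, mint, rye, moss, ivy, tulip}, right has 0 { }.
  Root bay: left subtree has 0 nodes { }, right has 5 {mint, rye, moss, ivy, tulip}.
    Root moss: left subtree has 2 nodes {mint, rye}, right has 2 {ivy, tulip}.
      Root mint: left subtree has 0 nodes { }, right has 1 {rye}.
      Root ivy: left subtree has 0 nodes { }, right has 1 {tulip}.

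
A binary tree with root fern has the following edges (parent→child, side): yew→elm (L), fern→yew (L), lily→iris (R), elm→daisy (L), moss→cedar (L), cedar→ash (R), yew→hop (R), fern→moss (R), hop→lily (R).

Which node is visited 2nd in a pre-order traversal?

Pre-order visits the node, then its left subtree, then its right subtree.
Visit fern.
At fern: go left to yew.
  Visit yew.
  At yew: go left to elm.
    Visit elm.
    At elm: go left to daisy.
      daisy is a leaf — visit daisy.
    At elm: no right child.
  At yew: go right to hop.
    Visit hop.
    At hop: no left child.
    At hop: go right to lily.
      Visit lily.
      At lily: no left child.
      At lily: go right to iris.
        iris is a leaf — visit iris.
At fern: go right to moss.
  Visit moss.
  At moss: go left to cedar.
    Visit cedar.
    At cedar: no left child.
    At cedar: go right to ash.
      ash is a leaf — visit ash.
  At moss: no right child.
Full pre-order sequence: fern, yew, elm, daisy, hop, lily, iris, moss, cedar, ash.

yew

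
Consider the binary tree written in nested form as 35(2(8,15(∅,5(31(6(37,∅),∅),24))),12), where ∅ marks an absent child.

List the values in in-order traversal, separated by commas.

8, 2, 15, 37, 6, 31, 5, 24, 35, 12

In-order visits the left subtree, then the node, then the right subtree.
At 35: go left to 2.
  At 2: go left to 8.
    8 is a leaf — visit 8.
  Visit 2.
  At 2: go right to 15.
    At 15: no left child.
    Visit 15.
    At 15: go right to 5.
      At 5: go left to 31.
        At 31: go left to 6.
          At 6: go left to 37.
            37 is a leaf — visit 37.
          Visit 6.
          At 6: no right child.
        Visit 31.
        At 31: no right child.
      Visit 5.
      At 5: go right to 24.
        24 is a leaf — visit 24.
Visit 35.
At 35: go right to 12.
  12 is a leaf — visit 12.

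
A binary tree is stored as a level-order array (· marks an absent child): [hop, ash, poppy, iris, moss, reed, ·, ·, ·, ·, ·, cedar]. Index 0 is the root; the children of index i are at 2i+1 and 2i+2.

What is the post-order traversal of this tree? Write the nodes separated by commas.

iris, moss, ash, cedar, reed, poppy, hop

Post-order visits the left subtree, then the right subtree, then the node.
At hop: go left to ash.
  At ash: go left to iris.
    iris is a leaf — visit iris.
  At ash: go right to moss.
    moss is a leaf — visit moss.
  Visit ash.
At hop: go right to poppy.
  At poppy: go left to reed.
    At reed: go left to cedar.
      cedar is a leaf — visit cedar.
    At reed: no right child.
    Visit reed.
  At poppy: no right child.
  Visit poppy.
Visit hop.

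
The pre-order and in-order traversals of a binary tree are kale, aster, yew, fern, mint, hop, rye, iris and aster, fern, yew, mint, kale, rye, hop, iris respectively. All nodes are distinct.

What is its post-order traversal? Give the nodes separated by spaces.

fern mint yew aster rye iris hop kale

The first element of pre-order is the root; it splits in-order into left and right subtrees.
Root kale: left subtree has 4 nodes {aster, fern, yew, mint}, right has 3 {rye, hop, iris}.
  Root aster: left subtree has 0 nodes { }, right has 3 {fern, yew, mint}.
    Root yew: left subtree has 1 node {fern}, right has 1 {mint}.
  Root hop: left subtree has 1 node {rye}, right has 1 {iris}.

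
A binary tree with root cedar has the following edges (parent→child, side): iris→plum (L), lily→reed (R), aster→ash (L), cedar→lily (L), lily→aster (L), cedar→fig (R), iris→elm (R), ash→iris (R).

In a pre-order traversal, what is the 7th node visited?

Pre-order visits the node, then its left subtree, then its right subtree.
Visit cedar.
At cedar: go left to lily.
  Visit lily.
  At lily: go left to aster.
    Visit aster.
    At aster: go left to ash.
      Visit ash.
      At ash: no left child.
      At ash: go right to iris.
        Visit iris.
        At iris: go left to plum.
          plum is a leaf — visit plum.
        At iris: go right to elm.
          elm is a leaf — visit elm.
    At aster: no right child.
  At lily: go right to reed.
    reed is a leaf — visit reed.
At cedar: go right to fig.
  fig is a leaf — visit fig.
Full pre-order sequence: cedar, lily, aster, ash, iris, plum, elm, reed, fig.

elm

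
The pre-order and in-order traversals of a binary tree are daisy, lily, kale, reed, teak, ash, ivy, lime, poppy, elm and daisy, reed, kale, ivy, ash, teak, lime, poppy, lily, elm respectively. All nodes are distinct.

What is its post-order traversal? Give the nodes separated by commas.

reed, ivy, ash, poppy, lime, teak, kale, elm, lily, daisy

The first element of pre-order is the root; it splits in-order into left and right subtrees.
Root daisy: left subtree has 0 nodes { }, right has 9 {reed, kale, ivy, ash, teak, lime, poppy, lily, elm}.
  Root lily: left subtree has 7 nodes {reed, kale, ivy, ash, teak, lime, poppy}, right has 1 {elm}.
    Root kale: left subtree has 1 node {reed}, right has 5 {ivy, ash, teak, lime, poppy}.
      Root teak: left subtree has 2 nodes {ivy, ash}, right has 2 {lime, poppy}.
        Root ash: left subtree has 1 node {ivy}, right has 0 { }.
        Root lime: left subtree has 0 nodes { }, right has 1 {poppy}.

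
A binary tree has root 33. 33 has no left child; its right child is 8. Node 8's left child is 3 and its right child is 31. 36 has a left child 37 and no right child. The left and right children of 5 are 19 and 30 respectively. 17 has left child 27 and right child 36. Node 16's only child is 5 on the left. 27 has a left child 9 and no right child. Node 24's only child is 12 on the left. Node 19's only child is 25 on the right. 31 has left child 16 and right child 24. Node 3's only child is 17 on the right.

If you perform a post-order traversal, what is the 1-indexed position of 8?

Post-order visits the left subtree, then the right subtree, then the node.
At 33: no left child.
At 33: go right to 8.
  At 8: go left to 3.
    At 3: no left child.
    At 3: go right to 17.
      At 17: go left to 27.
        At 27: go left to 9.
          9 is a leaf — visit 9.
        At 27: no right child.
        Visit 27.
      At 17: go right to 36.
        At 36: go left to 37.
          37 is a leaf — visit 37.
        At 36: no right child.
        Visit 36.
      Visit 17.
    Visit 3.
  At 8: go right to 31.
    At 31: go left to 16.
      At 16: go left to 5.
        At 5: go left to 19.
          At 19: no left child.
          At 19: go right to 25.
            25 is a leaf — visit 25.
          Visit 19.
        At 5: go right to 30.
          30 is a leaf — visit 30.
        Visit 5.
      At 16: no right child.
      Visit 16.
    At 31: go right to 24.
      At 24: go left to 12.
        12 is a leaf — visit 12.
      At 24: no right child.
      Visit 24.
    Visit 31.
  Visit 8.
Visit 33.
Full post-order sequence: 9, 27, 37, 36, 17, 3, 25, 19, 30, 5, 16, 12, 24, 31, 8, 33.

15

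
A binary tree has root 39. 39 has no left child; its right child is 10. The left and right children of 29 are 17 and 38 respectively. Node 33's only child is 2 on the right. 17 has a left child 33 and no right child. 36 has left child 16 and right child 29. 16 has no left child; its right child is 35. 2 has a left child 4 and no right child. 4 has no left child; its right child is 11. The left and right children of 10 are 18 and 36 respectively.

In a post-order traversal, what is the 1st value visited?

Post-order visits the left subtree, then the right subtree, then the node.
At 39: no left child.
At 39: go right to 10.
  At 10: go left to 18.
    18 is a leaf — visit 18.
  At 10: go right to 36.
    At 36: go left to 16.
      At 16: no left child.
      At 16: go right to 35.
        35 is a leaf — visit 35.
      Visit 16.
    At 36: go right to 29.
      At 29: go left to 17.
        At 17: go left to 33.
          At 33: no left child.
          At 33: go right to 2.
            At 2: go left to 4.
              At 4: no left child.
              At 4: go right to 11.
                11 is a leaf — visit 11.
              Visit 4.
            At 2: no right child.
            Visit 2.
          Visit 33.
        At 17: no right child.
        Visit 17.
      At 29: go right to 38.
        38 is a leaf — visit 38.
      Visit 29.
    Visit 36.
  Visit 10.
Visit 39.
Full post-order sequence: 18, 35, 16, 11, 4, 2, 33, 17, 38, 29, 36, 10, 39.

18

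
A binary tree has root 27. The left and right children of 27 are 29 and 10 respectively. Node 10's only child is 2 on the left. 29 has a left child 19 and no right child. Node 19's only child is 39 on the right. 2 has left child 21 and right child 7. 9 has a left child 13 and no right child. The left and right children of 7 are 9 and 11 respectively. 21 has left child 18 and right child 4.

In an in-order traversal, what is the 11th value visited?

7

In-order visits the left subtree, then the node, then the right subtree.
At 27: go left to 29.
  At 29: go left to 19.
    At 19: no left child.
    Visit 19.
    At 19: go right to 39.
      39 is a leaf — visit 39.
  Visit 29.
  At 29: no right child.
Visit 27.
At 27: go right to 10.
  At 10: go left to 2.
    At 2: go left to 21.
      At 21: go left to 18.
        18 is a leaf — visit 18.
      Visit 21.
      At 21: go right to 4.
        4 is a leaf — visit 4.
    Visit 2.
    At 2: go right to 7.
      At 7: go left to 9.
        At 9: go left to 13.
          13 is a leaf — visit 13.
        Visit 9.
        At 9: no right child.
      Visit 7.
      At 7: go right to 11.
        11 is a leaf — visit 11.
  Visit 10.
  At 10: no right child.
Full in-order sequence: 19, 39, 29, 27, 18, 21, 4, 2, 13, 9, 7, 11, 10.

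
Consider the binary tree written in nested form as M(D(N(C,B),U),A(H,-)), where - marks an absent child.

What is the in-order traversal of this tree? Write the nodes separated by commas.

In-order visits the left subtree, then the node, then the right subtree.
At M: go left to D.
  At D: go left to N.
    At N: go left to C.
      C is a leaf — visit C.
    Visit N.
    At N: go right to B.
      B is a leaf — visit B.
  Visit D.
  At D: go right to U.
    U is a leaf — visit U.
Visit M.
At M: go right to A.
  At A: go left to H.
    H is a leaf — visit H.
  Visit A.
  At A: no right child.

C, N, B, D, U, M, H, A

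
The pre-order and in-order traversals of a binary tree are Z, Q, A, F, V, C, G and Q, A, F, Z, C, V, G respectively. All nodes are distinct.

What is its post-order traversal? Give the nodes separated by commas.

The first element of pre-order is the root; it splits in-order into left and right subtrees.
Root Z: left subtree has 3 nodes {Q, A, F}, right has 3 {C, V, G}.
  Root Q: left subtree has 0 nodes { }, right has 2 {A, F}.
    Root A: left subtree has 0 nodes { }, right has 1 {F}.
  Root V: left subtree has 1 node {C}, right has 1 {G}.

F, A, Q, C, G, V, Z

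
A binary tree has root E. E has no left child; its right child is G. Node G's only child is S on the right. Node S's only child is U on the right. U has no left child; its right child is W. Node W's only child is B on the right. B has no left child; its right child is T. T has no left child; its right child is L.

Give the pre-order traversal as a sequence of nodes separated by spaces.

Pre-order visits the node, then its left subtree, then its right subtree.
Visit E.
At E: no left child.
At E: go right to G.
  Visit G.
  At G: no left child.
  At G: go right to S.
    Visit S.
    At S: no left child.
    At S: go right to U.
      Visit U.
      At U: no left child.
      At U: go right to W.
        Visit W.
        At W: no left child.
        At W: go right to B.
          Visit B.
          At B: no left child.
          At B: go right to T.
            Visit T.
            At T: no left child.
            At T: go right to L.
              L is a leaf — visit L.

E G S U W B T L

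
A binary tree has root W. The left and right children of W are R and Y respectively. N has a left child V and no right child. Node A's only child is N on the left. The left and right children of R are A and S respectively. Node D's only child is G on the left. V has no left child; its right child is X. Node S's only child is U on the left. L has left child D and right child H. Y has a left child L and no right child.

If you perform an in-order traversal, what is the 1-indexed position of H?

In-order visits the left subtree, then the node, then the right subtree.
At W: go left to R.
  At R: go left to A.
    At A: go left to N.
      At N: go left to V.
        At V: no left child.
        Visit V.
        At V: go right to X.
          X is a leaf — visit X.
      Visit N.
      At N: no right child.
    Visit A.
    At A: no right child.
  Visit R.
  At R: go right to S.
    At S: go left to U.
      U is a leaf — visit U.
    Visit S.
    At S: no right child.
Visit W.
At W: go right to Y.
  At Y: go left to L.
    At L: go left to D.
      At D: go left to G.
        G is a leaf — visit G.
      Visit D.
      At D: no right child.
    Visit L.
    At L: go right to H.
      H is a leaf — visit H.
  Visit Y.
  At Y: no right child.
Full in-order sequence: V, X, N, A, R, U, S, W, G, D, L, H, Y.

12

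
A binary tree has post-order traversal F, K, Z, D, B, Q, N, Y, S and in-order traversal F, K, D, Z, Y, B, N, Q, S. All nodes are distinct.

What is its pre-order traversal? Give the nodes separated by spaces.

S Y D K F Z N B Q

The last element of post-order is the root; it splits in-order into left and right subtrees.
Root S: left subtree has 8 nodes {F, K, D, Z, Y, B, N, Q}, right has 0 { }.
  Root Y: left subtree has 4 nodes {F, K, D, Z}, right has 3 {B, N, Q}.
    Root D: left subtree has 2 nodes {F, K}, right has 1 {Z}.
      Root K: left subtree has 1 node {F}, right has 0 { }.
    Root N: left subtree has 1 node {B}, right has 1 {Q}.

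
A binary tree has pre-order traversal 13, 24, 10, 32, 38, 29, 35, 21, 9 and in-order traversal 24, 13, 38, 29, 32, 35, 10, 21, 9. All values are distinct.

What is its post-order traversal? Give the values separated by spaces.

24 29 38 35 32 9 21 10 13

The first element of pre-order is the root; it splits in-order into left and right subtrees.
Root 13: left subtree has 1 node {24}, right has 7 {38, 29, 32, 35, 10, 21, 9}.
  Root 10: left subtree has 4 nodes {38, 29, 32, 35}, right has 2 {21, 9}.
    Root 32: left subtree has 2 nodes {38, 29}, right has 1 {35}.
      Root 38: left subtree has 0 nodes { }, right has 1 {29}.
    Root 21: left subtree has 0 nodes { }, right has 1 {9}.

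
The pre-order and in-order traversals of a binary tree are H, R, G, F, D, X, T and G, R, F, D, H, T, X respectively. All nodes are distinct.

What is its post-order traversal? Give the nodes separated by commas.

G, D, F, R, T, X, H

The first element of pre-order is the root; it splits in-order into left and right subtrees.
Root H: left subtree has 4 nodes {G, R, F, D}, right has 2 {T, X}.
  Root R: left subtree has 1 node {G}, right has 2 {F, D}.
    Root F: left subtree has 0 nodes { }, right has 1 {D}.
  Root X: left subtree has 1 node {T}, right has 0 { }.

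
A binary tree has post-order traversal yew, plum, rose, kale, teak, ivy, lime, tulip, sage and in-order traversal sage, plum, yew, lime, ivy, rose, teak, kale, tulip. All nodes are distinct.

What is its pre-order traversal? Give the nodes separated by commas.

sage, tulip, lime, plum, yew, ivy, teak, rose, kale

The last element of post-order is the root; it splits in-order into left and right subtrees.
Root sage: left subtree has 0 nodes { }, right has 8 {plum, yew, lime, ivy, rose, teak, kale, tulip}.
  Root tulip: left subtree has 7 nodes {plum, yew, lime, ivy, rose, teak, kale}, right has 0 { }.
    Root lime: left subtree has 2 nodes {plum, yew}, right has 4 {ivy, rose, teak, kale}.
      Root plum: left subtree has 0 nodes { }, right has 1 {yew}.
      Root ivy: left subtree has 0 nodes { }, right has 3 {rose, teak, kale}.
        Root teak: left subtree has 1 node {rose}, right has 1 {kale}.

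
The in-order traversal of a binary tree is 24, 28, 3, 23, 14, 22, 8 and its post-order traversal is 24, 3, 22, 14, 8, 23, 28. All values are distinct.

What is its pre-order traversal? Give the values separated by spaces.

28 24 23 3 8 14 22

The last element of post-order is the root; it splits in-order into left and right subtrees.
Root 28: left subtree has 1 node {24}, right has 5 {3, 23, 14, 22, 8}.
  Root 23: left subtree has 1 node {3}, right has 3 {14, 22, 8}.
    Root 8: left subtree has 2 nodes {14, 22}, right has 0 { }.
      Root 14: left subtree has 0 nodes { }, right has 1 {22}.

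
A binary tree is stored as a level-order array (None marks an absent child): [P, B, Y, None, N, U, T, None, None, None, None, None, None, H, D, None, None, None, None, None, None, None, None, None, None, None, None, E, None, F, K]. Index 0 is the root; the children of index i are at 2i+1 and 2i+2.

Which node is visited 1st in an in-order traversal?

B

In-order visits the left subtree, then the node, then the right subtree.
At P: go left to B.
  At B: no left child.
  Visit B.
  At B: go right to N.
    N is a leaf — visit N.
Visit P.
At P: go right to Y.
  At Y: go left to U.
    U is a leaf — visit U.
  Visit Y.
  At Y: go right to T.
    At T: go left to H.
      At H: go left to E.
        E is a leaf — visit E.
      Visit H.
      At H: no right child.
    Visit T.
    At T: go right to D.
      At D: go left to F.
        F is a leaf — visit F.
      Visit D.
      At D: go right to K.
        K is a leaf — visit K.
Full in-order sequence: B, N, P, U, Y, E, H, T, F, D, K.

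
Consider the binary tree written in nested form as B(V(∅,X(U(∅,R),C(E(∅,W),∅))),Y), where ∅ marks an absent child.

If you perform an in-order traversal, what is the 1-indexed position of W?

In-order visits the left subtree, then the node, then the right subtree.
At B: go left to V.
  At V: no left child.
  Visit V.
  At V: go right to X.
    At X: go left to U.
      At U: no left child.
      Visit U.
      At U: go right to R.
        R is a leaf — visit R.
    Visit X.
    At X: go right to C.
      At C: go left to E.
        At E: no left child.
        Visit E.
        At E: go right to W.
          W is a leaf — visit W.
      Visit C.
      At C: no right child.
Visit B.
At B: go right to Y.
  Y is a leaf — visit Y.
Full in-order sequence: V, U, R, X, E, W, C, B, Y.

6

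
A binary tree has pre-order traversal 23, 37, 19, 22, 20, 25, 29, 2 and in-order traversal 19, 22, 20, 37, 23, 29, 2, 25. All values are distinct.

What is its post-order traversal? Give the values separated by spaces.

20 22 19 37 2 29 25 23

The first element of pre-order is the root; it splits in-order into left and right subtrees.
Root 23: left subtree has 4 nodes {19, 22, 20, 37}, right has 3 {29, 2, 25}.
  Root 37: left subtree has 3 nodes {19, 22, 20}, right has 0 { }.
    Root 19: left subtree has 0 nodes { }, right has 2 {22, 20}.
      Root 22: left subtree has 0 nodes { }, right has 1 {20}.
  Root 25: left subtree has 2 nodes {29, 2}, right has 0 { }.
    Root 29: left subtree has 0 nodes { }, right has 1 {2}.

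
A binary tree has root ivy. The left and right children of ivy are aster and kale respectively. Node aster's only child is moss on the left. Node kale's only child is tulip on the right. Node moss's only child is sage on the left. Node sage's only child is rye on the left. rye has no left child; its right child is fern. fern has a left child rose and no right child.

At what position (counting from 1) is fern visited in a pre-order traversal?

Pre-order visits the node, then its left subtree, then its right subtree.
Visit ivy.
At ivy: go left to aster.
  Visit aster.
  At aster: go left to moss.
    Visit moss.
    At moss: go left to sage.
      Visit sage.
      At sage: go left to rye.
        Visit rye.
        At rye: no left child.
        At rye: go right to fern.
          Visit fern.
          At fern: go left to rose.
            rose is a leaf — visit rose.
          At fern: no right child.
      At sage: no right child.
    At moss: no right child.
  At aster: no right child.
At ivy: go right to kale.
  Visit kale.
  At kale: no left child.
  At kale: go right to tulip.
    tulip is a leaf — visit tulip.
Full pre-order sequence: ivy, aster, moss, sage, rye, fern, rose, kale, tulip.

6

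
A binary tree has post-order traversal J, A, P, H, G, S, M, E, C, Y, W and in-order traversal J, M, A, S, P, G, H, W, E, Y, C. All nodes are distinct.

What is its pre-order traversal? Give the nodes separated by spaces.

The last element of post-order is the root; it splits in-order into left and right subtrees.
Root W: left subtree has 7 nodes {J, M, A, S, P, G, H}, right has 3 {E, Y, C}.
  Root M: left subtree has 1 node {J}, right has 5 {A, S, P, G, H}.
    Root S: left subtree has 1 node {A}, right has 3 {P, G, H}.
      Root G: left subtree has 1 node {P}, right has 1 {H}.
  Root Y: left subtree has 1 node {E}, right has 1 {C}.

W M J S A G P H Y E C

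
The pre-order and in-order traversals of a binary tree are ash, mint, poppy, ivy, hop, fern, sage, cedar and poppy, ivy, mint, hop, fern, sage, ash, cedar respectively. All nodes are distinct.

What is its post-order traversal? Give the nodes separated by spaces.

ivy poppy sage fern hop mint cedar ash

The first element of pre-order is the root; it splits in-order into left and right subtrees.
Root ash: left subtree has 6 nodes {poppy, ivy, mint, hop, fern, sage}, right has 1 {cedar}.
  Root mint: left subtree has 2 nodes {poppy, ivy}, right has 3 {hop, fern, sage}.
    Root poppy: left subtree has 0 nodes { }, right has 1 {ivy}.
    Root hop: left subtree has 0 nodes { }, right has 2 {fern, sage}.
      Root fern: left subtree has 0 nodes { }, right has 1 {sage}.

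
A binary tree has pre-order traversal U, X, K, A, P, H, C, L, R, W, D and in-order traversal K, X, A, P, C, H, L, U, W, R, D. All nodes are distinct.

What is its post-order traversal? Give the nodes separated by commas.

The first element of pre-order is the root; it splits in-order into left and right subtrees.
Root U: left subtree has 7 nodes {K, X, A, P, C, H, L}, right has 3 {W, R, D}.
  Root X: left subtree has 1 node {K}, right has 5 {A, P, C, H, L}.
    Root A: left subtree has 0 nodes { }, right has 4 {P, C, H, L}.
      Root P: left subtree has 0 nodes { }, right has 3 {C, H, L}.
        Root H: left subtree has 1 node {C}, right has 1 {L}.
  Root R: left subtree has 1 node {W}, right has 1 {D}.

K, C, L, H, P, A, X, W, D, R, U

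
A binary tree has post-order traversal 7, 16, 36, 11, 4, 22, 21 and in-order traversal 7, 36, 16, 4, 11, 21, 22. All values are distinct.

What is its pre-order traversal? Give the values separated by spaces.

The last element of post-order is the root; it splits in-order into left and right subtrees.
Root 21: left subtree has 5 nodes {7, 36, 16, 4, 11}, right has 1 {22}.
  Root 4: left subtree has 3 nodes {7, 36, 16}, right has 1 {11}.
    Root 36: left subtree has 1 node {7}, right has 1 {16}.

21 4 36 7 16 11 22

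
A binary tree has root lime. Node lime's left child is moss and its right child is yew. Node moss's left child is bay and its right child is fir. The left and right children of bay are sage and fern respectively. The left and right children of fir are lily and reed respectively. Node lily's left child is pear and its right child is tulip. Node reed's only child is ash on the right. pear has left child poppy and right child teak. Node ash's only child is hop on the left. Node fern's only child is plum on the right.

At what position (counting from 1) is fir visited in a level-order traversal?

Level-order visits nodes level by level from the root, left to right within each level.
Level 0: lime
Level 1: moss, yew
Level 2: bay, fir
Level 3: sage, fern, lily, reed
Level 4: plum, pear, tulip, ash
Level 5: poppy, teak, hop
Full level-order sequence: lime, moss, yew, bay, fir, sage, fern, lily, reed, plum, pear, tulip, ash, poppy, teak, hop.

5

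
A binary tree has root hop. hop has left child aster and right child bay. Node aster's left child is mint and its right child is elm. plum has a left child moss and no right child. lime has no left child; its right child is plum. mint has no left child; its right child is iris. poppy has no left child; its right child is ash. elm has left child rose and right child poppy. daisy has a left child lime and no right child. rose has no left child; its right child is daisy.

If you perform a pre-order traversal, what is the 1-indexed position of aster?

2

Pre-order visits the node, then its left subtree, then its right subtree.
Visit hop.
At hop: go left to aster.
  Visit aster.
  At aster: go left to mint.
    Visit mint.
    At mint: no left child.
    At mint: go right to iris.
      iris is a leaf — visit iris.
  At aster: go right to elm.
    Visit elm.
    At elm: go left to rose.
      Visit rose.
      At rose: no left child.
      At rose: go right to daisy.
        Visit daisy.
        At daisy: go left to lime.
          Visit lime.
          At lime: no left child.
          At lime: go right to plum.
            Visit plum.
            At plum: go left to moss.
              moss is a leaf — visit moss.
            At plum: no right child.
        At daisy: no right child.
    At elm: go right to poppy.
      Visit poppy.
      At poppy: no left child.
      At poppy: go right to ash.
        ash is a leaf — visit ash.
At hop: go right to bay.
  bay is a leaf — visit bay.
Full pre-order sequence: hop, aster, mint, iris, elm, rose, daisy, lime, plum, moss, poppy, ash, bay.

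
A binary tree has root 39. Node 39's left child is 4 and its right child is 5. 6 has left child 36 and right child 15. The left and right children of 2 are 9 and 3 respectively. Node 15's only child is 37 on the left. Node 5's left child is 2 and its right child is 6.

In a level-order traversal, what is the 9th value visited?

15

Level-order visits nodes level by level from the root, left to right within each level.
Level 0: 39
Level 1: 4, 5
Level 2: 2, 6
Level 3: 9, 3, 36, 15
Level 4: 37
Full level-order sequence: 39, 4, 5, 2, 6, 9, 3, 36, 15, 37.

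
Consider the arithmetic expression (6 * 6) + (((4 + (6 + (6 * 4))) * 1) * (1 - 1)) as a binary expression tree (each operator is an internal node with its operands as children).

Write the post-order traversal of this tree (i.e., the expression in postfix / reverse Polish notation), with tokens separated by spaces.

Post-order on an expression tree gives postfix notation: for each operator, emit left operand, right operand, then the operator.

6 6 * 4 6 6 4 * + + 1 * 1 1 - * +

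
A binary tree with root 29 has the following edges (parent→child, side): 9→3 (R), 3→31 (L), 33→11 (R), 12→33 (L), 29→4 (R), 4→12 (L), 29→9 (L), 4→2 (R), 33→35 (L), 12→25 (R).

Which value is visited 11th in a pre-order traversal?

2

Pre-order visits the node, then its left subtree, then its right subtree.
Visit 29.
At 29: go left to 9.
  Visit 9.
  At 9: no left child.
  At 9: go right to 3.
    Visit 3.
    At 3: go left to 31.
      31 is a leaf — visit 31.
    At 3: no right child.
At 29: go right to 4.
  Visit 4.
  At 4: go left to 12.
    Visit 12.
    At 12: go left to 33.
      Visit 33.
      At 33: go left to 35.
        35 is a leaf — visit 35.
      At 33: go right to 11.
        11 is a leaf — visit 11.
    At 12: go right to 25.
      25 is a leaf — visit 25.
  At 4: go right to 2.
    2 is a leaf — visit 2.
Full pre-order sequence: 29, 9, 3, 31, 4, 12, 33, 35, 11, 25, 2.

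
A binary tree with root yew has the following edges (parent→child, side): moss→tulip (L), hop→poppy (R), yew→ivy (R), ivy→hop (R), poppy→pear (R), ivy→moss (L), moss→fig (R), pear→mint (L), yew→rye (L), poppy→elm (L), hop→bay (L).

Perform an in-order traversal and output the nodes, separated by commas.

rye, yew, tulip, moss, fig, ivy, bay, hop, elm, poppy, mint, pear

In-order visits the left subtree, then the node, then the right subtree.
At yew: go left to rye.
  rye is a leaf — visit rye.
Visit yew.
At yew: go right to ivy.
  At ivy: go left to moss.
    At moss: go left to tulip.
      tulip is a leaf — visit tulip.
    Visit moss.
    At moss: go right to fig.
      fig is a leaf — visit fig.
  Visit ivy.
  At ivy: go right to hop.
    At hop: go left to bay.
      bay is a leaf — visit bay.
    Visit hop.
    At hop: go right to poppy.
      At poppy: go left to elm.
        elm is a leaf — visit elm.
      Visit poppy.
      At poppy: go right to pear.
        At pear: go left to mint.
          mint is a leaf — visit mint.
        Visit pear.
        At pear: no right child.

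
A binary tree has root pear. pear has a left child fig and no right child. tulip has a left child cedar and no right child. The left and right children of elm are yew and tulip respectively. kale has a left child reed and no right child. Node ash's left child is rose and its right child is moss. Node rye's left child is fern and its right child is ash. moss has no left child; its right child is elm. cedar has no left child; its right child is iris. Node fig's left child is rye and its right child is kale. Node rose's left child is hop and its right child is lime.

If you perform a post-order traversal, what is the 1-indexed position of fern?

1

Post-order visits the left subtree, then the right subtree, then the node.
At pear: go left to fig.
  At fig: go left to rye.
    At rye: go left to fern.
      fern is a leaf — visit fern.
    At rye: go right to ash.
      At ash: go left to rose.
        At rose: go left to hop.
          hop is a leaf — visit hop.
        At rose: go right to lime.
          lime is a leaf — visit lime.
        Visit rose.
      At ash: go right to moss.
        At moss: no left child.
        At moss: go right to elm.
          At elm: go left to yew.
            yew is a leaf — visit yew.
          At elm: go right to tulip.
            At tulip: go left to cedar.
              At cedar: no left child.
              At cedar: go right to iris.
                iris is a leaf — visit iris.
              Visit cedar.
            At tulip: no right child.
            Visit tulip.
          Visit elm.
        Visit moss.
      Visit ash.
    Visit rye.
  At fig: go right to kale.
    At kale: go left to reed.
      reed is a leaf — visit reed.
    At kale: no right child.
    Visit kale.
  Visit fig.
At pear: no right child.
Visit pear.
Full post-order sequence: fern, hop, lime, rose, yew, iris, cedar, tulip, elm, moss, ash, rye, reed, kale, fig, pear.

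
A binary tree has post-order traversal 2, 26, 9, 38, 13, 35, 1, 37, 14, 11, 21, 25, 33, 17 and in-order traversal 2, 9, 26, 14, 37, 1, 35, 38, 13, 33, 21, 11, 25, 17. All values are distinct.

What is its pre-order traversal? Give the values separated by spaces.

17 33 14 9 2 26 37 1 35 13 38 25 21 11

The last element of post-order is the root; it splits in-order into left and right subtrees.
Root 17: left subtree has 13 nodes {2, 9, 26, 14, 37, 1, 35, 38, 13, 33, 21, 11, 25}, right has 0 { }.
  Root 33: left subtree has 9 nodes {2, 9, 26, 14, 37, 1, 35, 38, 13}, right has 3 {21, 11, 25}.
    Root 14: left subtree has 3 nodes {2, 9, 26}, right has 5 {37, 1, 35, 38, 13}.
      Root 9: left subtree has 1 node {2}, right has 1 {26}.
      Root 37: left subtree has 0 nodes { }, right has 4 {1, 35, 38, 13}.
        Root 1: left subtree has 0 nodes { }, right has 3 {35, 38, 13}.
          Root 35: left subtree has 0 nodes { }, right has 2 {38, 13}.
            Root 13: left subtree has 1 node {38}, right has 0 { }.
    Root 25: left subtree has 2 nodes {21, 11}, right has 0 { }.
      Root 21: left subtree has 0 nodes { }, right has 1 {11}.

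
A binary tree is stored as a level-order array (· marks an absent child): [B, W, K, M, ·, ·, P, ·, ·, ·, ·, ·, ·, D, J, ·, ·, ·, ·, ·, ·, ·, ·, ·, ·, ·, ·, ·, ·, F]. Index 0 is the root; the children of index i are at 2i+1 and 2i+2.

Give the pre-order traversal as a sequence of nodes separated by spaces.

B W M K P D J F

Pre-order visits the node, then its left subtree, then its right subtree.
Visit B.
At B: go left to W.
  Visit W.
  At W: go left to M.
    M is a leaf — visit M.
  At W: no right child.
At B: go right to K.
  Visit K.
  At K: no left child.
  At K: go right to P.
    Visit P.
    At P: go left to D.
      D is a leaf — visit D.
    At P: go right to J.
      Visit J.
      At J: go left to F.
        F is a leaf — visit F.
      At J: no right child.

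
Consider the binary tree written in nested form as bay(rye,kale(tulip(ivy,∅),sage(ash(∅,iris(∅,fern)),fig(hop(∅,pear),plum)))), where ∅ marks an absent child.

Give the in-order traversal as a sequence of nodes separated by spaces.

In-order visits the left subtree, then the node, then the right subtree.
At bay: go left to rye.
  rye is a leaf — visit rye.
Visit bay.
At bay: go right to kale.
  At kale: go left to tulip.
    At tulip: go left to ivy.
      ivy is a leaf — visit ivy.
    Visit tulip.
    At tulip: no right child.
  Visit kale.
  At kale: go right to sage.
    At sage: go left to ash.
      At ash: no left child.
      Visit ash.
      At ash: go right to iris.
        At iris: no left child.
        Visit iris.
        At iris: go right to fern.
          fern is a leaf — visit fern.
    Visit sage.
    At sage: go right to fig.
      At fig: go left to hop.
        At hop: no left child.
        Visit hop.
        At hop: go right to pear.
          pear is a leaf — visit pear.
      Visit fig.
      At fig: go right to plum.
        plum is a leaf — visit plum.

rye bay ivy tulip kale ash iris fern sage hop pear fig plum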